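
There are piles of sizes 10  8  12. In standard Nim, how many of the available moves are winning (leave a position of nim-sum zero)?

3

Bitwise XOR of the heap sizes:
  1010  (10)
  1000  (8)
  1100  (12)
  ----
  1110  (14)
The overall nim-sum is X = 14. A pile of size p has a winning move iff p XOR X < p (reduce it to p XOR X).
  10: 10 XOR 14 = 4 < 10 — winning move (to 4).
  8: 8 XOR 14 = 6 < 8 — winning move (to 6).
  12: 12 XOR 14 = 2 < 12 — winning move (to 2).
That gives 3 winning moves.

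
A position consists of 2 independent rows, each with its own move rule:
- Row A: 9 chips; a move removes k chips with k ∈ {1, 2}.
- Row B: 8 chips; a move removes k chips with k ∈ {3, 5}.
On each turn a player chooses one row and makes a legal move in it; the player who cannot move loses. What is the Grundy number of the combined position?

Build the Grundy sequence for row A with g(k) = mex{g(k−s) : s ∈ {1, 2}, s ≤ k}:
k:     0  1  2  3  4  5  6  7  8  9
g(k):  0  1  2  0  1  2  0  1  2  0
So g(9) = 0.
Grundy values for row B (subtraction set {3, 5}):
k:     0  1  2  3  4  5  6  7  8
g(k):  0  0  0  1  1  1  2  2  0
So g(8) = 0.
By the Sprague-Grundy theorem, the Grundy value of a sum of independent games is the XOR of the component values.
Combined value = 0 ⊕ 0 = 0.

0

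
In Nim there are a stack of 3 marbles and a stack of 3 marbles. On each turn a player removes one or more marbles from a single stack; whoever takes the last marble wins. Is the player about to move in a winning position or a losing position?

Losing position

Nim-sum: 3 XOR 3 = 0.
The nim-sum is 0, so this is a P-position: the player to move is in a losing position under optimal play.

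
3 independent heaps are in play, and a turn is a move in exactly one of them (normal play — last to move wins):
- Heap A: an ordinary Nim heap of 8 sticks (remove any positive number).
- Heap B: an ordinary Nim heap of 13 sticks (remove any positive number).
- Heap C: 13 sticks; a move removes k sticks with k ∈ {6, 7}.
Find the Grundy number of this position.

Heap A is a plain Nim heap of size 8, so its Grundy value is 8.
Heap B is a plain Nim heap of size 13, so its Grundy value is 13.
Build the Grundy sequence for heap C with g(k) = mex{g(k−s) : s ∈ {6, 7}, s ≤ k}:
g(0) = mex{} = 0
g(1) = mex{} = 0
g(2) = mex{} = 0
g(3) = mex{} = 0
g(4) = mex{} = 0
g(5) = mex{} = 0
g(6) = mex{0} = 1
g(7) = mex{0} = 1
g(8) = mex{0} = 1
g(9) = mex{0} = 1
g(10) = mex{0} = 1
g(11) = mex{0} = 1
g(12) = mex{0,1} = 2
g(13) = mex{1} = 0
So g(13) = 0.
The value of a disjunctive sum is the nim-sum of the parts.
Combined value = 8 ⊕ 13 ⊕ 0 = 5.

5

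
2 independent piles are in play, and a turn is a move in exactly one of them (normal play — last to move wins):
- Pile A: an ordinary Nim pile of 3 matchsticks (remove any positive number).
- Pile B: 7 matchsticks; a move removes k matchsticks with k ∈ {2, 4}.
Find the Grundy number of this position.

Pile A is a plain Nim pile of size 3, so its Grundy value is 3.
For pile B, compute g(0), g(1), … with moves {2, 4}:
g(0) = mex{} = 0
g(1) = mex{} = 0
g(2) = mex{0} = 1
g(3) = mex{0} = 1
g(4) = mex{0,1} = 2
g(5) = mex{0,1} = 2
g(6) = mex{1,2} = 0
g(7) = mex{1,2} = 0
So g(7) = 0.
The value of a disjunctive sum is the nim-sum of the parts.
Combined value = 3 ⊕ 0 = 3.

3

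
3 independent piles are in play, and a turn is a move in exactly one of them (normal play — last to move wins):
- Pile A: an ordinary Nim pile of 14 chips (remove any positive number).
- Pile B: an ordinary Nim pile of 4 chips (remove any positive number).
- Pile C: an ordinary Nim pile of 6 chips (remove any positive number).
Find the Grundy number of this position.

Pile A is a plain Nim pile of size 14, so its Grundy value is 14.
Pile B is a plain Nim pile of size 4, so its Grundy value is 4.
Pile C is a plain Nim pile of size 6, so its Grundy value is 6.
The value of a disjunctive sum is the nim-sum of the parts.
Combined value = 14 XOR 4 XOR 6 = 12.

12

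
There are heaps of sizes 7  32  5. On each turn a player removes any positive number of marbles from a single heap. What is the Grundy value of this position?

Nim-sum: 7 XOR 32 XOR 5 = 34.

34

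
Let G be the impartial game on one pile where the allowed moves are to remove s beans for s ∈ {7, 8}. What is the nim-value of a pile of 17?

Compute g(0), g(1), … for moves {7, 8}:
k:     0  1  2  3  4  5  6  7  8  9 10 11 12 13 14 15 16 17
g(k):  0  0  0  0  0  0  0  1  1  1  1  1  1  1  2  0  0  0
So g(17) = 0.

0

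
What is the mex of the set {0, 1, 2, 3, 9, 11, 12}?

The values 0, 1, 2, 3 are all present; 4 is the first non-negative integer missing from the set.

4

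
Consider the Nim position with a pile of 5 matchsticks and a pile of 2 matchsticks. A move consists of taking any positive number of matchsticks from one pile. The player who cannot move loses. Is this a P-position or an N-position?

N-position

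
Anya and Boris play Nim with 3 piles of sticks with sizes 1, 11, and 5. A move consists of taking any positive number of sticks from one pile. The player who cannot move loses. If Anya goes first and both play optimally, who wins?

Anya wins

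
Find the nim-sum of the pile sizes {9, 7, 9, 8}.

15

Compute the nim-sum pairwise:
9 ⊕ 7 = 14
14 ⊕ 9 = 7
7 ⊕ 8 = 15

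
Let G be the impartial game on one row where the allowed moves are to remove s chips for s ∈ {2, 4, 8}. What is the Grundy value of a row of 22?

2

Grundy values for subtraction set {2, 4, 8}:
k:     0  1  2  3  4  5  6  7  8  9 10 11 12 13 14 15 16 17 18 19 20 21 22
g(k):  0  0  1  1  2  2  0  0  1  1  2  2  0  0  1  1  2  2  0  0  1  1  2
So g(22) = 2.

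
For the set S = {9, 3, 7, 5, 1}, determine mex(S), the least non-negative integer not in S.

0

0 is not in the set, so the mex is 0.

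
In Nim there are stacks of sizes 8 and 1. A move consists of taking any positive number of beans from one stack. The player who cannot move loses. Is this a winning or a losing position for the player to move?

Nim-sum: 8 ⊕ 1 = 9.
The nim-sum is 9 ≠ 0, so this is an N-position: the player to move can win.

Winning position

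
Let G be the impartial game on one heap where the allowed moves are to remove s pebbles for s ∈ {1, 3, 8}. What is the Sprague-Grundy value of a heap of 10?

Build the Grundy sequence with g(k) = mex{g(k−s) : s ∈ {1, 3, 8}, s ≤ k}:
g(0) = mex{} = 0
g(1) = mex{0} = 1
g(2) = mex{1} = 0
g(3) = mex{0} = 1
g(4) = mex{1} = 0
g(5) = mex{0} = 1
g(6) = mex{1} = 0
g(7) = mex{0} = 1
g(8) = mex{0,1} = 2
g(9) = mex{0,1,2} = 3
g(10) = mex{0,1,3} = 2
So g(10) = 2.

2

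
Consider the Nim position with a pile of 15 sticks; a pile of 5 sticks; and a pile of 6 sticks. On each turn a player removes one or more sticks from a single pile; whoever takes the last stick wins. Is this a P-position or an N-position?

N-position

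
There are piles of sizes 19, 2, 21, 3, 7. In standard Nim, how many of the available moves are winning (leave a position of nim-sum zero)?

In binary:
  10011  (19)
  00010  (2)
  10101  (21)
  00011  (3)
  00111  (7)
  -----
  00000  (0)
The nim-sum is already 0, so every move leaves a nonzero nim-sum — there are no winning moves.

0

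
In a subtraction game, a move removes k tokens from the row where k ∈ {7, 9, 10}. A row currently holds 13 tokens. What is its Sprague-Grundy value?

1

Compute g(0), g(1), … for moves {7, 9, 10}:
k:     0  1  2  3  4  5  6  7  8  9 10 11 12 13
g(k):  0  0  0  0  0  0  0  1  1  1  1  1  1  1
So g(13) = 1.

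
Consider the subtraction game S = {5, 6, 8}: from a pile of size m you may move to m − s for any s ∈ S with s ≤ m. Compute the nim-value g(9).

1

Build the Grundy sequence with g(k) = mex{g(k−s) : s ∈ {5, 6, 8}, s ≤ k}:
g(0) = mex{} = 0
g(1) = mex{} = 0
g(2) = mex{} = 0
g(3) = mex{} = 0
g(4) = mex{} = 0
g(5) = mex{0} = 1
g(6) = mex{0} = 1
g(7) = mex{0} = 1
g(8) = mex{0} = 1
g(9) = mex{0} = 1
So g(9) = 1.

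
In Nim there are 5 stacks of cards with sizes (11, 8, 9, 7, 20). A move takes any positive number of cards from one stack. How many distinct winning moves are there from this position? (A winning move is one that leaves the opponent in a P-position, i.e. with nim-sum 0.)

1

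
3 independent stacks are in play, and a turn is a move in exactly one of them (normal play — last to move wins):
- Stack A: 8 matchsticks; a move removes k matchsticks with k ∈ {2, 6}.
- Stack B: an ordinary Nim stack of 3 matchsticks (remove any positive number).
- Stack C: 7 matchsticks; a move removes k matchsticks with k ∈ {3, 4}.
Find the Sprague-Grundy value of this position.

Grundy values for stack A (subtraction set {2, 6}):
k:     0  1  2  3  4  5  6  7  8
g(k):  0  0  1  1  0  0  1  1  0
So g(8) = 0.
Stack B is a plain Nim stack of size 3, so its Grundy value is 3.
For stack C, compute g(0), g(1), … with moves {3, 4}:
k:     0  1  2  3  4  5  6  7
g(k):  0  0  0  1  1  1  2  0
So g(7) = 0.
The value of a disjunctive sum is the nim-sum of the parts.
Combined value = 0 ⊕ 3 ⊕ 0 = 3.

3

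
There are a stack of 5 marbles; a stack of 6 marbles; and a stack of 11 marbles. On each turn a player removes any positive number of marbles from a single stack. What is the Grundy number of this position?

In binary:
  0101  (5)
  0110  (6)
  1011  (11)
  ----
  1000  (8)

8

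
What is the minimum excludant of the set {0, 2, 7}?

1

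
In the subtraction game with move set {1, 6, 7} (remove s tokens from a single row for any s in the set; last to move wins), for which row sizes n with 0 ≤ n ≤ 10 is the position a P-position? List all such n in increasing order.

0, 2, 4

Build the Grundy sequence with g(k) = mex{g(k−s) : s ∈ {1, 6, 7}, s ≤ k}:
k:     0  1  2  3  4  5  6  7  8  9 10
g(k):  0  1  0  1  0  1  2  3  2  3  2
The P-positions (g = 0) in 0..10 are 0, 2, 4.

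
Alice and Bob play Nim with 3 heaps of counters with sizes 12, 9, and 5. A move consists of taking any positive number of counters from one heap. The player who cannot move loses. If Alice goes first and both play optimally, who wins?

Bob wins

Bitwise XOR of the heap sizes:
  1100  (12)
  1001  (9)
  0101  (5)
  ----
  0000  (0)
The nim-sum is 0, so this is a P-position: the player to move is in a losing position under optimal play; Alice is about to move from it and so loses — Bob wins.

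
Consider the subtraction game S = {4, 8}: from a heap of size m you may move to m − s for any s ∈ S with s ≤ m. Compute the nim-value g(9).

2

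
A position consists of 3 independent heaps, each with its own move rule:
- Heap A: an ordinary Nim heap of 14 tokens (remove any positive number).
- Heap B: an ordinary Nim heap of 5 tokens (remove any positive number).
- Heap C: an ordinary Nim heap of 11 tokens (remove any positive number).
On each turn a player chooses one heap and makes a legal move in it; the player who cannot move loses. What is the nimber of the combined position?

0

Heap A is a plain Nim heap of size 14, so its Grundy value is 14.
Heap B is a plain Nim heap of size 5, so its Grundy value is 5.
Heap C is a plain Nim heap of size 11, so its Grundy value is 11.
The value of a disjunctive sum is the nim-sum of the parts.
Combined value = 14 ⊕ 5 ⊕ 11 = 0.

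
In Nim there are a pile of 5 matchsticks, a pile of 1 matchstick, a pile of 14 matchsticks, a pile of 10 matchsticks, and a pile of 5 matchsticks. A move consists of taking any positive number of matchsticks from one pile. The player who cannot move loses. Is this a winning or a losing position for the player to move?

Winning position

Compute the nim-sum pairwise:
5 ⊕ 1 = 4
4 ⊕ 14 = 10
10 ⊕ 10 = 0
0 ⊕ 5 = 5
The nim-sum is 5 ≠ 0, so this is an N-position: the player to move can win.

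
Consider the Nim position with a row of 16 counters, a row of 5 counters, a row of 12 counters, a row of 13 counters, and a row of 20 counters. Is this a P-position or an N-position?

Bitwise XOR of the heap sizes:
  10000  (16)
  00101  (5)
  01100  (12)
  01101  (13)
  10100  (20)
  -----
  00000  (0)
The nim-sum is 0, so this is a P-position: the player to move is in a losing position under optimal play.

P-position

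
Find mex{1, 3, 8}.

0

0 is not in the set, so the mex is 0.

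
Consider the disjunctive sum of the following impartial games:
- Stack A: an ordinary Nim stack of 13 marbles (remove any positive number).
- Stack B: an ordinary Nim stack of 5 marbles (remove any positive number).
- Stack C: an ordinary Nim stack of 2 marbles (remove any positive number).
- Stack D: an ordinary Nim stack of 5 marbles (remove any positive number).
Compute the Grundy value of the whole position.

Stack A is a plain Nim stack of size 13, so its Grundy value is 13.
Stack B is a plain Nim stack of size 5, so its Grundy value is 5.
Stack C is a plain Nim stack of size 2, so its Grundy value is 2.
Stack D is a plain Nim stack of size 5, so its Grundy value is 5.
The value of a disjunctive sum is the nim-sum of the parts.
Combined value = 13 ⊕ 5 ⊕ 2 ⊕ 5 = 15.

15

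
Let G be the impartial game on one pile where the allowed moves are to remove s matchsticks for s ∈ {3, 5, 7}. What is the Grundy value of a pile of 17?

Grundy values for subtraction set {3, 5, 7}:
k:     0  1  2  3  4  5  6  7  8  9 10 11 12 13 14 15 16 17
g(k):  0  0  0  1  1  1  2  2  2  3  0  0  0  1  1  1  2  2
So g(17) = 2.

2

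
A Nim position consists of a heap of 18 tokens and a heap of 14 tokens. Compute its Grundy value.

In binary:
  10010  (18)
  01110  (14)
  -----
  11100  (28)

28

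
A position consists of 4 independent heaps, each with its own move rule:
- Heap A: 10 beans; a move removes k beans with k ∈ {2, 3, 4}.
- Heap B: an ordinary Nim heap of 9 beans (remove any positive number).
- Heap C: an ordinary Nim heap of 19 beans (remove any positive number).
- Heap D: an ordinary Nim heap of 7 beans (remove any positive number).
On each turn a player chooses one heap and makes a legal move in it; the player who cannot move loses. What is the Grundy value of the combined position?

31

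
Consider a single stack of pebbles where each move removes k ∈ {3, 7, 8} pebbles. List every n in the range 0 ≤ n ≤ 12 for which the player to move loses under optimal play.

0, 1, 2, 6, 11, 12

Build the Grundy sequence with g(k) = mex{g(k−s) : s ∈ {3, 7, 8}, s ≤ k}:
k:     0  1  2  3  4  5  6  7  8  9 10 11 12
g(k):  0  0  0  1  1  1  0  2  2  1  3  0  0
The P-positions (g = 0) in 0..12 are 0, 1, 2, 6, 11, 12.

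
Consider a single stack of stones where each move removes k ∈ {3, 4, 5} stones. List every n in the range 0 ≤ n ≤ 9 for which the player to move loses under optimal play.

0, 1, 2, 8, 9

Build the Grundy sequence with g(k) = mex{g(k−s) : s ∈ {3, 4, 5}, s ≤ k}:
k:     0  1  2  3  4  5  6  7  8  9
g(k):  0  0  0  1  1  1  2  2  0  0
The P-positions (g = 0) in 0..9 are 0, 1, 2, 8, 9.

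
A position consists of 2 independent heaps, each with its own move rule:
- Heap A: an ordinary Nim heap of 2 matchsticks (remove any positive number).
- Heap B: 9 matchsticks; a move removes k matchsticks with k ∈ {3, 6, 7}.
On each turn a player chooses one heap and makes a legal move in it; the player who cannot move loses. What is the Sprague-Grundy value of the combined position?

Heap A is a plain Nim heap of size 2, so its Grundy value is 2.
For heap B, compute g(0), g(1), … with moves {3, 6, 7}:
k:     0  1  2  3  4  5  6  7  8  9
g(k):  0  0  0  1  1  1  2  2  2  3
So g(9) = 3.
By the Sprague-Grundy theorem, the Grundy value of a sum of independent games is the XOR of the component values.
Combined value = 2 XOR 3 = 1.

1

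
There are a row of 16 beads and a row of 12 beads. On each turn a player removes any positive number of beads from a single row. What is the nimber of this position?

28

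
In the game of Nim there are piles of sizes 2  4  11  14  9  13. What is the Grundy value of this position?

Write each in binary and XOR column by column:
  0010  (2)
  0100  (4)
  1011  (11)
  1110  (14)
  1001  (9)
  1101  (13)
  ----
  0111  (7)

7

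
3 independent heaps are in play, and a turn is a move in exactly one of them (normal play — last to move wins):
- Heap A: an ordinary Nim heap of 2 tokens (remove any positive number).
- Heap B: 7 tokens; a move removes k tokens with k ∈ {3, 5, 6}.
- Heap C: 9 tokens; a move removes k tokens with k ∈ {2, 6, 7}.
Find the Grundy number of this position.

0

Heap A is a plain Nim heap of size 2, so its Grundy value is 2.
Grundy values for heap B (subtraction set {3, 5, 6}):
k:     0  1  2  3  4  5  6  7
g(k):  0  0  0  1  1  1  2  2
So g(7) = 2.
Build the Grundy sequence for heap C with g(k) = mex{g(k−s) : s ∈ {2, 6, 7}, s ≤ k}:
g(0) = mex{} = 0
g(1) = mex{} = 0
g(2) = mex{0} = 1
g(3) = mex{0} = 1
g(4) = mex{1} = 0
g(5) = mex{1} = 0
g(6) = mex{0} = 1
g(7) = mex{0} = 1
g(8) = mex{0,1} = 2
g(9) = mex{1} = 0
So g(9) = 0.
The value of a disjunctive sum is the nim-sum of the parts.
Combined value = 2 XOR 2 XOR 0 = 0.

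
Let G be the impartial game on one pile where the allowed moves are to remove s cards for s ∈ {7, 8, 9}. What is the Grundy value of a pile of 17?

0

Compute g(0), g(1), … for moves {7, 8, 9}:
k:     0  1  2  3  4  5  6  7  8  9 10 11 12 13 14 15 16 17
g(k):  0  0  0  0  0  0  0  1  1  1  1  1  1  1  2  2  0  0
So g(17) = 0.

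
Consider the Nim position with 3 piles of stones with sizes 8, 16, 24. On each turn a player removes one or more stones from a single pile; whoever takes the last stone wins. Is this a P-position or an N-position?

P-position

Compute the nim-sum pairwise:
8 ⊕ 16 = 24
24 ⊕ 24 = 0
The nim-sum is 0, so this is a P-position: the player to move is in a losing position under optimal play.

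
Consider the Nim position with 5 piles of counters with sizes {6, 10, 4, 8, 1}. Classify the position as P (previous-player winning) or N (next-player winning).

Nim-sum: 6 ⊕ 10 ⊕ 4 ⊕ 8 ⊕ 1 = 1.
The nim-sum is 1 ≠ 0, so this is an N-position: the player to move can win.

N-position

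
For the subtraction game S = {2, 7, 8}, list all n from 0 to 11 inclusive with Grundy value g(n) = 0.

Grundy values for subtraction set {2, 7, 8}:
k:     0  1  2  3  4  5  6  7  8  9 10 11
g(k):  0  0  1  1  0  0  1  1  2  2  0  3
The P-positions (g = 0) in 0..11 are 0, 1, 4, 5, 10.

0, 1, 4, 5, 10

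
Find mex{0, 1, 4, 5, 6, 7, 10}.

2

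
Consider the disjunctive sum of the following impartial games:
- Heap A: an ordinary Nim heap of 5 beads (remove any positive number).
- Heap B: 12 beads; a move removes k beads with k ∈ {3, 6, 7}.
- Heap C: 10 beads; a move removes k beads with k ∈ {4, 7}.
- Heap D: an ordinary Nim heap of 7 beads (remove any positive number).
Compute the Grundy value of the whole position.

0

Heap A is a plain Nim heap of size 5, so its Grundy value is 5.
For heap B, compute g(0), g(1), … with moves {3, 6, 7}:
k:     0  1  2  3  4  5  6  7  8  9 10 11 12
g(k):  0  0  0  1  1  1  2  2  2  3  0  0  0
So g(12) = 0.
For heap C, compute g(0), g(1), … with moves {4, 7}:
k:     0  1  2  3  4  5  6  7  8  9 10
g(k):  0  0  0  0  1  1  1  1  2  2  2
So g(10) = 2.
Heap D is a plain Nim heap of size 7, so its Grundy value is 7.
The value of a disjunctive sum is the nim-sum of the parts.
Combined value = 5 XOR 0 XOR 2 XOR 7 = 0.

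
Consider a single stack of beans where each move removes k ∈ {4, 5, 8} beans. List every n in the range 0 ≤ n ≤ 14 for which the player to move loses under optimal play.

0, 1, 2, 3, 12, 13, 14

Build the Grundy sequence with g(k) = mex{g(k−s) : s ∈ {4, 5, 8}, s ≤ k}:
k:     0  1  2  3  4  5  6  7  8  9 10 11 12 13 14
g(k):  0  0  0  0  1  1  1  1  2  2  2  2  0  0  0
The P-positions (g = 0) in 0..14 are 0, 1, 2, 3, 12, 13, 14.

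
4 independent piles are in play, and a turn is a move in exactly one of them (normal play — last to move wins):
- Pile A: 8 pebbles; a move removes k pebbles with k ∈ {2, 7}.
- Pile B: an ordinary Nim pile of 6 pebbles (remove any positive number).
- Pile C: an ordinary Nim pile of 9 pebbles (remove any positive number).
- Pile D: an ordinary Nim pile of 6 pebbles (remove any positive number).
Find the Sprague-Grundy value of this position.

11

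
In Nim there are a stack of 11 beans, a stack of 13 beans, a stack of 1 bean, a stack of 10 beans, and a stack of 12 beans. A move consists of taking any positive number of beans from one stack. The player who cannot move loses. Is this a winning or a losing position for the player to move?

Winning position

Compute the nim-sum pairwise:
11 XOR 13 = 6
6 XOR 1 = 7
7 XOR 10 = 13
13 XOR 12 = 1
The nim-sum is 1 ≠ 0, so this is an N-position: the player to move can win.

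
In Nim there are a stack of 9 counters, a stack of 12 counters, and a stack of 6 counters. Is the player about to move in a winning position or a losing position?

Winning position

In binary:
  1001  (9)
  1100  (12)
  0110  (6)
  ----
  0011  (3)
The nim-sum is 3 ≠ 0, so this is an N-position: the player to move can win.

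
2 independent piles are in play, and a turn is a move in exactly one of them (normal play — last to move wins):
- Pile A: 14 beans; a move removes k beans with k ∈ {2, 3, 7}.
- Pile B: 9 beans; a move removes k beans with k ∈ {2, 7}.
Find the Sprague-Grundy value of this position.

2

For pile A, compute g(0), g(1), … with moves {2, 3, 7}:
g(0) = mex{} = 0
g(1) = mex{} = 0
g(2) = mex{0} = 1
g(3) = mex{0} = 1
g(4) = mex{0,1} = 2
g(5) = mex{1} = 0
g(6) = mex{1,2} = 0
g(7) = mex{0,2} = 1
g(8) = mex{0} = 1
g(9) = mex{0,1} = 2
g(10) = mex{1} = 0
g(11) = mex{1,2} = 0
g(12) = mex{0,2} = 1
g(13) = mex{0} = 1
g(14) = mex{0,1} = 2
So g(14) = 2.
Grundy values for pile B (subtraction set {2, 7}):
g(0) = mex{} = 0
g(1) = mex{} = 0
g(2) = mex{0} = 1
g(3) = mex{0} = 1
g(4) = mex{1} = 0
g(5) = mex{1} = 0
g(6) = mex{0} = 1
g(7) = mex{0} = 1
g(8) = mex{0,1} = 2
g(9) = mex{1} = 0
So g(9) = 0.
By the Sprague-Grundy theorem, the Grundy value of a sum of independent games is the XOR of the component values.
Combined value = 2 ⊕ 0 = 2.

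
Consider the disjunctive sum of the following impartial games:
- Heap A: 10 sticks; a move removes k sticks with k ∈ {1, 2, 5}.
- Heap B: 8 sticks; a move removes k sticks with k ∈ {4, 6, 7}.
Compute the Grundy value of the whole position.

3

Grundy values for heap A (subtraction set {1, 2, 5}):
k:     0  1  2  3  4  5  6  7  8  9 10
g(k):  0  1  2  0  1  2  0  1  2  0  1
So g(10) = 1.
For heap B, compute g(0), g(1), … with moves {4, 6, 7}:
k:     0  1  2  3  4  5  6  7  8
g(k):  0  0  0  0  1  1  1  1  2
So g(8) = 2.
By the Sprague-Grundy theorem, the Grundy value of a sum of independent games is the XOR of the component values.
Combined value = 1 XOR 2 = 3.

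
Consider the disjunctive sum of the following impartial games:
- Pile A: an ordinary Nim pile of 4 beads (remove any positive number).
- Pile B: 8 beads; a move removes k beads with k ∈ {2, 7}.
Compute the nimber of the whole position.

6

Pile A is a plain Nim pile of size 4, so its Grundy value is 4.
Build the Grundy sequence for pile B with g(k) = mex{g(k−s) : s ∈ {2, 7}, s ≤ k}:
g(0) = mex{} = 0
g(1) = mex{} = 0
g(2) = mex{0} = 1
g(3) = mex{0} = 1
g(4) = mex{1} = 0
g(5) = mex{1} = 0
g(6) = mex{0} = 1
g(7) = mex{0} = 1
g(8) = mex{0,1} = 2
So g(8) = 2.
The value of a disjunctive sum is the nim-sum of the parts.
Combined value = 4 ⊕ 2 = 6.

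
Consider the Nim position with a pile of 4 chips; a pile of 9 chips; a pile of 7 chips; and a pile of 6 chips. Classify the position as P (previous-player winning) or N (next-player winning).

N-position

Nim-sum: 4 ^ 9 ^ 7 ^ 6 = 12.
The nim-sum is 12 ≠ 0, so this is an N-position: the player to move can win.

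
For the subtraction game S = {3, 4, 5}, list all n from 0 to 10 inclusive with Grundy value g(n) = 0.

Grundy values for subtraction set {3, 4, 5}:
k:     0  1  2  3  4  5  6  7  8  9 10
g(k):  0  0  0  1  1  1  2  2  0  0  0
The P-positions (g = 0) in 0..10 are 0, 1, 2, 8, 9, 10.

0, 1, 2, 8, 9, 10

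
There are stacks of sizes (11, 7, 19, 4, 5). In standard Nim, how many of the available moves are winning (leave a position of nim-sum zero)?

1

Nim-sum: 11 XOR 7 XOR 19 XOR 4 XOR 5 = 30.
The overall nim-sum is X = 30. A stack of size p has a winning move iff p XOR X < p (reduce it to p XOR X).
  11: 11 XOR 30 = 21 ≥ 11 — no move.
  7: 7 XOR 30 = 25 ≥ 7 — no move.
  19: 19 XOR 30 = 13 < 19 — winning move (to 13).
  4: 4 XOR 30 = 26 ≥ 4 — no move.
  5: 5 XOR 30 = 27 ≥ 5 — no move.
That gives 1 winning move.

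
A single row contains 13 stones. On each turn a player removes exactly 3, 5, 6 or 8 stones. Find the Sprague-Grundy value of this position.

Compute g(0), g(1), … for moves {3, 5, 6, 8}:
g(0) = mex{} = 0
g(1) = mex{} = 0
g(2) = mex{} = 0
g(3) = mex{0} = 1
g(4) = mex{0} = 1
g(5) = mex{0} = 1
g(6) = mex{0,1} = 2
g(7) = mex{0,1} = 2
g(8) = mex{0,1} = 2
g(9) = mex{0,1,2} = 3
g(10) = mex{0,1,2} = 3
g(11) = mex{1,2} = 0
g(12) = mex{1,2,3} = 0
g(13) = mex{1,2,3} = 0
So g(13) = 0.

0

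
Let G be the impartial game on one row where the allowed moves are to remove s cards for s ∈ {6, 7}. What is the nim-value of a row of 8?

Grundy values for subtraction set {6, 7}:
g(0) = mex{} = 0
g(1) = mex{} = 0
g(2) = mex{} = 0
g(3) = mex{} = 0
g(4) = mex{} = 0
g(5) = mex{} = 0
g(6) = mex{0} = 1
g(7) = mex{0} = 1
g(8) = mex{0} = 1
So g(8) = 1.

1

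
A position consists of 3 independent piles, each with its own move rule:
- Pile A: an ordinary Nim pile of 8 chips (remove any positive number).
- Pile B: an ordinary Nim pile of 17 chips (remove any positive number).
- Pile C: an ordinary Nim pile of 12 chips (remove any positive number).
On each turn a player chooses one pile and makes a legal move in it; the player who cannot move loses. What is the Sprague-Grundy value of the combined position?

Pile A is a plain Nim pile of size 8, so its Grundy value is 8.
Pile B is a plain Nim pile of size 17, so its Grundy value is 17.
Pile C is a plain Nim pile of size 12, so its Grundy value is 12.
The value of a disjunctive sum is the nim-sum of the parts.
Combined value = 8 XOR 17 XOR 12 = 21.

21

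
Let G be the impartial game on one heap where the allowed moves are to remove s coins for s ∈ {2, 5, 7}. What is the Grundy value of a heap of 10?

Grundy values for subtraction set {2, 5, 7}:
g(0) = mex{} = 0
g(1) = mex{} = 0
g(2) = mex{0} = 1
g(3) = mex{0} = 1
g(4) = mex{1} = 0
g(5) = mex{0,1} = 2
g(6) = mex{0} = 1
g(7) = mex{0,1,2} = 3
g(8) = mex{0,1} = 2
g(9) = mex{0,1,3} = 2
g(10) = mex{1,2} = 0
So g(10) = 0.

0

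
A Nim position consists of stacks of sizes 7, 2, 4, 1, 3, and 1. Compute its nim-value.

Nim-sum: 7 XOR 2 XOR 4 XOR 1 XOR 3 XOR 1 = 2.

2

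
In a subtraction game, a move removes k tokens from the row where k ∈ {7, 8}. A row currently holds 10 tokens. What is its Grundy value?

1

Compute g(0), g(1), … for moves {7, 8}:
k:     0  1  2  3  4  5  6  7  8  9 10
g(k):  0  0  0  0  0  0  0  1  1  1  1
So g(10) = 1.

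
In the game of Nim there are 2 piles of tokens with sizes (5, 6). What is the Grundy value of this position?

3

Compute the nim-sum pairwise:
5 ^ 6 = 3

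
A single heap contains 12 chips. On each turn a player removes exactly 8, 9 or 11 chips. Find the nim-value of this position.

Grundy values for subtraction set {8, 9, 11}:
g(0) = mex{} = 0
g(1) = mex{} = 0
g(2) = mex{} = 0
g(3) = mex{} = 0
g(4) = mex{} = 0
g(5) = mex{} = 0
g(6) = mex{} = 0
g(7) = mex{} = 0
g(8) = mex{0} = 1
g(9) = mex{0} = 1
g(10) = mex{0} = 1
g(11) = mex{0} = 1
g(12) = mex{0} = 1
So g(12) = 1.

1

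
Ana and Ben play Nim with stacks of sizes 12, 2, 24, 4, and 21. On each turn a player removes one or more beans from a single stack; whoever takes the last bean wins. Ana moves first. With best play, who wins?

Ana wins

Nim-sum: 12 ⊕ 2 ⊕ 24 ⊕ 4 ⊕ 21 = 7.
The nim-sum is 7 ≠ 0, so this is an N-position: the player to move can win; Ana has a winning move.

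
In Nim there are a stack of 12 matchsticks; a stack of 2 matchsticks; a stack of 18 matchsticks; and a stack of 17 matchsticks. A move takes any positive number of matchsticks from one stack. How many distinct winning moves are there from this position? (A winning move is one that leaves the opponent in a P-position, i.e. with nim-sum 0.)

Nim-sum: 12 ^ 2 ^ 18 ^ 17 = 13.
The overall nim-sum is X = 13. A stack of size p has a winning move iff p XOR X < p (reduce it to p XOR X).
  12: 12 XOR 13 = 1 < 12 — winning move (to 1).
  2: 2 XOR 13 = 15 ≥ 2 — no move.
  18: 18 XOR 13 = 31 ≥ 18 — no move.
  17: 17 XOR 13 = 28 ≥ 17 — no move.
That gives 1 winning move.

1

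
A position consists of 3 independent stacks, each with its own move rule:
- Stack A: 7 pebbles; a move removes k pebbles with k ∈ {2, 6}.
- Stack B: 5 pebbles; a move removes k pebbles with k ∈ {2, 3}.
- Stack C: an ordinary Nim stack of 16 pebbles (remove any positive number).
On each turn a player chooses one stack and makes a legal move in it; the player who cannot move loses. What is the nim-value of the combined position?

17

Build the Grundy sequence for stack A with g(k) = mex{g(k−s) : s ∈ {2, 6}, s ≤ k}:
g(0) = mex{} = 0
g(1) = mex{} = 0
g(2) = mex{0} = 1
g(3) = mex{0} = 1
g(4) = mex{1} = 0
g(5) = mex{1} = 0
g(6) = mex{0} = 1
g(7) = mex{0} = 1
So g(7) = 1.
For stack B, compute g(0), g(1), … with moves {2, 3}:
g(0) = mex{} = 0
g(1) = mex{} = 0
g(2) = mex{0} = 1
g(3) = mex{0} = 1
g(4) = mex{0,1} = 2
g(5) = mex{1} = 0
So g(5) = 0.
Stack C is a plain Nim stack of size 16, so its Grundy value is 16.
By the Sprague-Grundy theorem, the Grundy value of a sum of independent games is the XOR of the component values.
Combined value = 1 ⊕ 0 ⊕ 16 = 17.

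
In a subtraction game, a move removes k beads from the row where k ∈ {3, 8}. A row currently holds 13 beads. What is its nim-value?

Compute g(0), g(1), … for moves {3, 8}:
g(0) = mex{} = 0
g(1) = mex{} = 0
g(2) = mex{} = 0
g(3) = mex{0} = 1
g(4) = mex{0} = 1
g(5) = mex{0} = 1
g(6) = mex{1} = 0
g(7) = mex{1} = 0
g(8) = mex{0,1} = 2
g(9) = mex{0} = 1
g(10) = mex{0} = 1
g(11) = mex{1,2} = 0
g(12) = mex{1} = 0
g(13) = mex{1} = 0
So g(13) = 0.

0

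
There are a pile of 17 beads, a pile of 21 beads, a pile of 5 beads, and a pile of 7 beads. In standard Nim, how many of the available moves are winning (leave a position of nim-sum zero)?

3

Compute the nim-sum pairwise:
17 XOR 21 = 4
4 XOR 5 = 1
1 XOR 7 = 6
The overall nim-sum is X = 6. A pile of size p has a winning move iff p XOR X < p (reduce it to p XOR X).
  17: 17 XOR 6 = 23 ≥ 17 — no move.
  21: 21 XOR 6 = 19 < 21 — winning move (to 19).
  5: 5 XOR 6 = 3 < 5 — winning move (to 3).
  7: 7 XOR 6 = 1 < 7 — winning move (to 1).
That gives 3 winning moves.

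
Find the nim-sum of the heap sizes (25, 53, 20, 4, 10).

Bitwise XOR of the heap sizes:
  011001  (25)
  110101  (53)
  010100  (20)
  000100  (4)
  001010  (10)
  ------
  110110  (54)

54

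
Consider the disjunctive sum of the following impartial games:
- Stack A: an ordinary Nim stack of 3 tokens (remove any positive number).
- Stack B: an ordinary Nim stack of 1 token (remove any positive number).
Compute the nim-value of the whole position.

2

Stack A is a plain Nim stack of size 3, so its Grundy value is 3.
Stack B is a plain Nim stack of size 1, so its Grundy value is 1.
By the Sprague-Grundy theorem, the Grundy value of a sum of independent games is the XOR of the component values.
Combined value = 3 XOR 1 = 2.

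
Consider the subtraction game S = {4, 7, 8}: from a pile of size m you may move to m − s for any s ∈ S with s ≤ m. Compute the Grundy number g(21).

2

Compute g(0), g(1), … for moves {4, 7, 8}:
k:     0  1  2  3  4  5  6  7  8  9 10 11 12 13 14 15 16 17 18 19 20 21
g(k):  0  0  0  0  1  1  1  1  2  2  2  2  0  0  0  0  1  1  1  1  2  2
So g(21) = 2.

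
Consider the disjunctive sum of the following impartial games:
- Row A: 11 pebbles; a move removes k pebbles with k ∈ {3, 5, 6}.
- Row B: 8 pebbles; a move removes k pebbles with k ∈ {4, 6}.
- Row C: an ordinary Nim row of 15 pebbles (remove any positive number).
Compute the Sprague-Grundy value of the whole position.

Grundy values for row A (subtraction set {3, 5, 6}):
k:     0  1  2  3  4  5  6  7  8  9 10 11
g(k):  0  0  0  1  1  1  2  2  2  0  0  0
So g(11) = 0.
Grundy values for row B (subtraction set {4, 6}):
g(0) = mex{} = 0
g(1) = mex{} = 0
g(2) = mex{} = 0
g(3) = mex{} = 0
g(4) = mex{0} = 1
g(5) = mex{0} = 1
g(6) = mex{0} = 1
g(7) = mex{0} = 1
g(8) = mex{0,1} = 2
So g(8) = 2.
Row C is a plain Nim row of size 15, so its Grundy value is 15.
The value of a disjunctive sum is the nim-sum of the parts.
Combined value = 0 ⊕ 2 ⊕ 15 = 13.

13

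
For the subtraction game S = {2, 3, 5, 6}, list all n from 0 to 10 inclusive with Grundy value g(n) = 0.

0, 1, 8, 9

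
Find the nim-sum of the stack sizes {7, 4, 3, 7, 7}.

0

Bitwise XOR of the heap sizes:
  111  (7)
  100  (4)
  011  (3)
  111  (7)
  111  (7)
  ---
  000  (0)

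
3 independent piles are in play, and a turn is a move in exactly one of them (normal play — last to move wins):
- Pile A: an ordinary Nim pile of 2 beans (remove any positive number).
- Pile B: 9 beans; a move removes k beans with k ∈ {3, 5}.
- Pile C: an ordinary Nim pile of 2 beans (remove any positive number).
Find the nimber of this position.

0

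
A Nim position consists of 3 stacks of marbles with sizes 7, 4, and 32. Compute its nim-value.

Compute the nim-sum pairwise:
7 ^ 4 = 3
3 ^ 32 = 35

35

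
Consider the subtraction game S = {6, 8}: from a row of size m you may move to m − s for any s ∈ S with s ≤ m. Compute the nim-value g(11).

1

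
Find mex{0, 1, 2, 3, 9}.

4

The values 0, 1, 2, 3 are all present; 4 is the first non-negative integer missing from the set.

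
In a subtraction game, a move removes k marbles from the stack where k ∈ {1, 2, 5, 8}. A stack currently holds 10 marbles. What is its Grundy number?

1

Grundy values for subtraction set {1, 2, 5, 8}:
k:     0  1  2  3  4  5  6  7  8  9 10
g(k):  0  1  2  0  1  2  0  1  2  0  1
So g(10) = 1.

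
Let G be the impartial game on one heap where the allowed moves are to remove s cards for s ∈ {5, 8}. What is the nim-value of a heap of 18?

1

Grundy values for subtraction set {5, 8}:
k:     0  1  2  3  4  5  6  7  8  9 10 11 12 13 14 15 16 17 18
g(k):  0  0  0  0  0  1  1  1  1  1  2  2  2  0  0  0  0  0  1
So g(18) = 1.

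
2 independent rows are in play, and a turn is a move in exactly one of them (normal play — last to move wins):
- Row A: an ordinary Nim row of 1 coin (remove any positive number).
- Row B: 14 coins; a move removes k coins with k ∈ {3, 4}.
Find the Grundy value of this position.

1

Row A is a plain Nim row of size 1, so its Grundy value is 1.
Build the Grundy sequence for row B with g(k) = mex{g(k−s) : s ∈ {3, 4}, s ≤ k}:
g(0) = mex{} = 0
g(1) = mex{} = 0
g(2) = mex{} = 0
g(3) = mex{0} = 1
g(4) = mex{0} = 1
g(5) = mex{0} = 1
g(6) = mex{0,1} = 2
g(7) = mex{1} = 0
g(8) = mex{1} = 0
g(9) = mex{1,2} = 0
g(10) = mex{0,2} = 1
g(11) = mex{0} = 1
g(12) = mex{0} = 1
g(13) = mex{0,1} = 2
g(14) = mex{1} = 0
So g(14) = 0.
The value of a disjunctive sum is the nim-sum of the parts.
Combined value = 1 XOR 0 = 1.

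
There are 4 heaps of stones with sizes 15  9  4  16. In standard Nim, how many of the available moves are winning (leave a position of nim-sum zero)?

1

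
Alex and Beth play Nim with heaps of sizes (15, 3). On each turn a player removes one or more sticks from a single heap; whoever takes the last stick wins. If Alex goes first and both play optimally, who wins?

Alex wins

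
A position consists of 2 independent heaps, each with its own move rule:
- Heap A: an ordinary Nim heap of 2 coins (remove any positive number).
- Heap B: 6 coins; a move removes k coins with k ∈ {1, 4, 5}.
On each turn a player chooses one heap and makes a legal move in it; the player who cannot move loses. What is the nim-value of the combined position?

Heap A is a plain Nim heap of size 2, so its Grundy value is 2.
Grundy values for heap B (subtraction set {1, 4, 5}):
g(0) = mex{} = 0
g(1) = mex{0} = 1
g(2) = mex{1} = 0
g(3) = mex{0} = 1
g(4) = mex{0,1} = 2
g(5) = mex{0,1,2} = 3
g(6) = mex{0,1,3} = 2
So g(6) = 2.
By the Sprague-Grundy theorem, the Grundy value of a sum of independent games is the XOR of the component values.
Combined value = 2 XOR 2 = 0.

0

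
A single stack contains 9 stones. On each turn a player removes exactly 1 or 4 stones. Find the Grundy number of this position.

Build the Grundy sequence with g(k) = mex{g(k−s) : s ∈ {1, 4}, s ≤ k}:
k:     0  1  2  3  4  5  6  7  8  9
g(k):  0  1  0  1  2  0  1  0  1  2
So g(9) = 2.

2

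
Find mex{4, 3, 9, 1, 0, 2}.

The values 0, 1, 2, 3, 4 are all present; 5 is the first non-negative integer missing from the set.

5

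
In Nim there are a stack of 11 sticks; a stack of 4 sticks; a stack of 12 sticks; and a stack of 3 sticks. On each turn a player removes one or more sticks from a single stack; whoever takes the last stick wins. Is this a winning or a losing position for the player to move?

Losing position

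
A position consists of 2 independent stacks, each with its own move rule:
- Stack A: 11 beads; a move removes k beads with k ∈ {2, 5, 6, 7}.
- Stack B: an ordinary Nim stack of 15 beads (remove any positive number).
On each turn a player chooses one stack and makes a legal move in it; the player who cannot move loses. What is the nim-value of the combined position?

12

For stack A, compute g(0), g(1), … with moves {2, 5, 6, 7}:
g(0) = mex{} = 0
g(1) = mex{} = 0
g(2) = mex{0} = 1
g(3) = mex{0} = 1
g(4) = mex{1} = 0
g(5) = mex{0,1} = 2
g(6) = mex{0} = 1
g(7) = mex{0,1,2} = 3
g(8) = mex{0,1} = 2
g(9) = mex{0,1,3} = 2
g(10) = mex{0,1,2} = 3
g(11) = mex{0,1,2} = 3
So g(11) = 3.
Stack B is a plain Nim stack of size 15, so its Grundy value is 15.
By the Sprague-Grundy theorem, the Grundy value of a sum of independent games is the XOR of the component values.
Combined value = 3 ⊕ 15 = 12.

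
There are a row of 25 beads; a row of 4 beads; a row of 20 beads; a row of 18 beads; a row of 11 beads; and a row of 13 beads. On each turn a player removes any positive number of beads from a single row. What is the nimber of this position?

Write each in binary and XOR column by column:
  11001  (25)
  00100  (4)
  10100  (20)
  10010  (18)
  01011  (11)
  01101  (13)
  -----
  11101  (29)

29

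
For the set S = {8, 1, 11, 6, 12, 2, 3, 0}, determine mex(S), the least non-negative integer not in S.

4

The values 0, 1, 2, 3 are all present; 4 is the first non-negative integer missing from the set.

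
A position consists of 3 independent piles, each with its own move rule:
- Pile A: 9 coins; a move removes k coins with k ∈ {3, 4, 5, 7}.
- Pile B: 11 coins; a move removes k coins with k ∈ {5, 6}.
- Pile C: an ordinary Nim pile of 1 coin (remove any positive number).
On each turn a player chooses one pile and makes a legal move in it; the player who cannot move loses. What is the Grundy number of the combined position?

For pile A, compute g(0), g(1), … with moves {3, 4, 5, 7}:
k:     0  1  2  3  4  5  6  7  8  9
g(k):  0  0  0  1  1  1  2  2  2  3
So g(9) = 3.
Grundy values for pile B (subtraction set {5, 6}):
k:     0  1  2  3  4  5  6  7  8  9 10 11
g(k):  0  0  0  0  0  1  1  1  1  1  2  0
So g(11) = 0.
Pile C is a plain Nim pile of size 1, so its Grundy value is 1.
The value of a disjunctive sum is the nim-sum of the parts.
Combined value = 3 XOR 0 XOR 1 = 2.

2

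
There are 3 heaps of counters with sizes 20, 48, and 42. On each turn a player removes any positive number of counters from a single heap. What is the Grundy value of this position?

14

Compute the nim-sum pairwise:
20 ^ 48 = 36
36 ^ 42 = 14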